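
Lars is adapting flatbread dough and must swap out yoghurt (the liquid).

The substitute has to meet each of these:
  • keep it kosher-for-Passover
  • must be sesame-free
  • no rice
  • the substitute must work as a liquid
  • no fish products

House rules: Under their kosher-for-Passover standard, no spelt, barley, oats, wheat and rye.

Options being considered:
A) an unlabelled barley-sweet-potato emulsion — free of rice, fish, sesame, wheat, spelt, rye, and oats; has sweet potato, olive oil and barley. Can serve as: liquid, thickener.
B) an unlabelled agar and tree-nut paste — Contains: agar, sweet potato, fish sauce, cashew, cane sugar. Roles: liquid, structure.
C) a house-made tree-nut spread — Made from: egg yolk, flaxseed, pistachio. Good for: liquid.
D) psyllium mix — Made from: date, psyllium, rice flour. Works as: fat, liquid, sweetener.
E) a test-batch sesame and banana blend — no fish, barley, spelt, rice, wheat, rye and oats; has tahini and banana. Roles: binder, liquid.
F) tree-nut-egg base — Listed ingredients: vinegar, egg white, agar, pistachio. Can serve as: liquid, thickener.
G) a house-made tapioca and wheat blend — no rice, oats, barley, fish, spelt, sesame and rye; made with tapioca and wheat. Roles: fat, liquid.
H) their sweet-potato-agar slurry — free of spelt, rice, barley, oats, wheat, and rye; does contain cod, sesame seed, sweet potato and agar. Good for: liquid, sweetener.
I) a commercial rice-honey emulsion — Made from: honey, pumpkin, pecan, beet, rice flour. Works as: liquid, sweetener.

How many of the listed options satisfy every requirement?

A: has barley, so not kosher-for-Passover — reject
B: has fish sauce, so not fish-free — no
C: works as a liquid, no rice, no fish — keep
D: has rice flour, so not rice-free — no
E: has tahini, so not sesame-free — out
F: every rule checks out — OK
G: has wheat, so not kosher-for-Passover — no
H: has cod, so not fish-free; has sesame seed, so not sesame-free — reject
I: has rice flour, so not rice-free — out

2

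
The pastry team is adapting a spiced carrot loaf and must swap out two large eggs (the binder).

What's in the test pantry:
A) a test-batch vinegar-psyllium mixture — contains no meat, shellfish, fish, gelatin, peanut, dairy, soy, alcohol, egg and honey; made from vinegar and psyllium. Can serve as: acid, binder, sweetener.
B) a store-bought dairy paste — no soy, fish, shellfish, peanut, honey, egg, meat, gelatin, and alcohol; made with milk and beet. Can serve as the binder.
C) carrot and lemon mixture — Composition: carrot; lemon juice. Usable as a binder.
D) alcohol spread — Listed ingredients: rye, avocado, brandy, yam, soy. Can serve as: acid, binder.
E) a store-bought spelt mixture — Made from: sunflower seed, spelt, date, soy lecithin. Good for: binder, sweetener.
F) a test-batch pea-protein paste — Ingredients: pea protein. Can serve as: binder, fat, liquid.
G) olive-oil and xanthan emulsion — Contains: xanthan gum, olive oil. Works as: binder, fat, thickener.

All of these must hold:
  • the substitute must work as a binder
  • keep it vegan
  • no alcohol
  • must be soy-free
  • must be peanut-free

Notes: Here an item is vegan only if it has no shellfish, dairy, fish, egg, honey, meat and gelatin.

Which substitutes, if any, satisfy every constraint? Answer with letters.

A, C, F, G

A: no peanut, vegan — OK
B: has milk, so not vegan — reject
C: only carrot and lemon juice; none excluded — keep
D: has brandy, so not alcohol-free; has soy, so not soy-free — no
E: has soy lecithin, so not soy-free — out
F: only pea protein; none excluded — OK
G: only olive oil and xanthan gum; none excluded — valid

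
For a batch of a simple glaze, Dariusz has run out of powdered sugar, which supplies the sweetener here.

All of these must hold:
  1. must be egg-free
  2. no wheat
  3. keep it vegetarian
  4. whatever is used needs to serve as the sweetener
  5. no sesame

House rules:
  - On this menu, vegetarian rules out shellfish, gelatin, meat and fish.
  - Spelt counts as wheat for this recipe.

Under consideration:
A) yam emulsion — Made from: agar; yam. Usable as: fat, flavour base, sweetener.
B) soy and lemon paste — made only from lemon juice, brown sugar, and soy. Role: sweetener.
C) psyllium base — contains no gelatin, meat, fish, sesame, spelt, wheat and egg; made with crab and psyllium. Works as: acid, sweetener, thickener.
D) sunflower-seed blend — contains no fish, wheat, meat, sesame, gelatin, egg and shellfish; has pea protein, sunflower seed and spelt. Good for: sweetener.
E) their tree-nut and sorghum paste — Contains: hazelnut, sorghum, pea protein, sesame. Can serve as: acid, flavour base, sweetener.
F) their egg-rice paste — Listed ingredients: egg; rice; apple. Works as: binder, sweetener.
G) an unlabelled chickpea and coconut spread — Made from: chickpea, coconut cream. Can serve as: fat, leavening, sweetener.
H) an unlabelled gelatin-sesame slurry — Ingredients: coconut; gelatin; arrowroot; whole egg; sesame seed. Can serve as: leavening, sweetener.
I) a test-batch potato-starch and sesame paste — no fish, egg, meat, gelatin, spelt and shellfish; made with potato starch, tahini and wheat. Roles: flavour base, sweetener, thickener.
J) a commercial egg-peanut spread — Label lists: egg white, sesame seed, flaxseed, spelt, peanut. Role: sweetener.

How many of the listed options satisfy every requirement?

3

A: only yam and agar; none excluded — keep
B: only soy, brown sugar, and lemon juice; none excluded — valid
C: has crab, so not vegetarian — out
D: has spelt, so not wheat-free — reject
E: has sesame, so not sesame-free — out
F: has egg, so not egg-free — no
G: nothing on the exclusion list — keep
H: has gelatin, so not vegetarian; has sesame seed, so not sesame-free (and 1 more) — out
I: has wheat, so not wheat-free; has tahini, so not sesame-free — reject
J: has spelt, so not wheat-free; has sesame seed, so not sesame-free (and 1 more) — reject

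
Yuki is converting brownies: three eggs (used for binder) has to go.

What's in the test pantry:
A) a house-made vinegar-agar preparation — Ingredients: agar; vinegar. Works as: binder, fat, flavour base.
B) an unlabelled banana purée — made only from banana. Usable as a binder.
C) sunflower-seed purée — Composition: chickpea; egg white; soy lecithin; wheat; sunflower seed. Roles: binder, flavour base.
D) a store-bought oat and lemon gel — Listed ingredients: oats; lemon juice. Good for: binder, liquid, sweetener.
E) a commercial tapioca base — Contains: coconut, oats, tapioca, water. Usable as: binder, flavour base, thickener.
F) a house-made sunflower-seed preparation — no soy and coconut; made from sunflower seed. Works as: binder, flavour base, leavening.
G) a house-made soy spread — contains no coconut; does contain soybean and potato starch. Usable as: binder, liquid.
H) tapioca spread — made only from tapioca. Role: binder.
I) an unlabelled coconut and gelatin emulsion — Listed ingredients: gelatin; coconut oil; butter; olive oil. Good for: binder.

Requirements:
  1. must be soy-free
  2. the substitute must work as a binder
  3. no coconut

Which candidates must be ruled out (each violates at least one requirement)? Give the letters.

A: only vinegar and agar; none excluded — OK
B: nothing on the exclusion list — valid
C: has soy lecithin, so not soy-free — out
D: every rule checks out — valid
E: has coconut, so not coconut-free — out
F: works as a binder, no coconut, no soy — valid
G: has soybean, so not soy-free — out
H: only tapioca; none excluded — valid
I: has coconut oil, so not coconut-free — no

C, E, G, I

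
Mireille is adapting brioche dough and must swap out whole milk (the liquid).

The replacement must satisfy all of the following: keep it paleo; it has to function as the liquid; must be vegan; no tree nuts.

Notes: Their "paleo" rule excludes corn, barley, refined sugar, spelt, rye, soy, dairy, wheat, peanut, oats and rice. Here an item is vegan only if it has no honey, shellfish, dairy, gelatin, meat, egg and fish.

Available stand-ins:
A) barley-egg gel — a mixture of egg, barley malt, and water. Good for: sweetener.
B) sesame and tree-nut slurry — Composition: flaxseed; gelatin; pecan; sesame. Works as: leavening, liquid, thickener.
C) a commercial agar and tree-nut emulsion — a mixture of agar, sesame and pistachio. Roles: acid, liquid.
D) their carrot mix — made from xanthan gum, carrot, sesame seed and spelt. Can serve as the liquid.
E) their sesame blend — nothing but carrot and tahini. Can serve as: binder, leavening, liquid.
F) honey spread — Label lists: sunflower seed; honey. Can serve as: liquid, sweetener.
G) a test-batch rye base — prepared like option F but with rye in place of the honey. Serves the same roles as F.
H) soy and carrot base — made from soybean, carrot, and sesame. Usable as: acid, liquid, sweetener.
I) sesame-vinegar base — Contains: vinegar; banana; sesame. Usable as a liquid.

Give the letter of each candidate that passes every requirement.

A: not usable as a liquid; has barley malt, so not paleo (and 1 more) — out
B: has gelatin, so not vegan; has pecan, so not tree-nut-free — out
C: has pistachio, so not tree-nut-free — reject
D: has spelt, so not paleo — no
E: nothing on the exclusion list — OK
F: has honey, so not vegan — reject
G: has rye, so not paleo — no
H: has soybean, so not paleo — out
I: only sesame, vinegar and banana; none excluded — OK

E, I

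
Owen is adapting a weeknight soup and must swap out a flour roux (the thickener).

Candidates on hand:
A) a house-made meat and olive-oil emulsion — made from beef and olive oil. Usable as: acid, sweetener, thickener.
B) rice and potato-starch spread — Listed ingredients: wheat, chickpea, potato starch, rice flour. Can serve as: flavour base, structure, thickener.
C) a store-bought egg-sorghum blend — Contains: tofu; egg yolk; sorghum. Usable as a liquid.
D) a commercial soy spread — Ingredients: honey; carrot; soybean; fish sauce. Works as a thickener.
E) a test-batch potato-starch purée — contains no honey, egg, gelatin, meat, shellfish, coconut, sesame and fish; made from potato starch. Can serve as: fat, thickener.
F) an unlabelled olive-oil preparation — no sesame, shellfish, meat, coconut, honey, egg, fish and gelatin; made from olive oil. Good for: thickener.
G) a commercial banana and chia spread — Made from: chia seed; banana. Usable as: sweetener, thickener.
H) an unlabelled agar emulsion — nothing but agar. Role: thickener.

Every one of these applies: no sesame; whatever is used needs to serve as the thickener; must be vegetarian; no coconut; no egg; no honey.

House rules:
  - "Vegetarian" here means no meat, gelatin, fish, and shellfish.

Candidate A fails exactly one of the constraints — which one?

vegetarian

usable as a thickener: satisfied
vegetarian: has beef — fails
egg-free: satisfied
honey-free: satisfied
coconut-free: satisfied
sesame-free: satisfied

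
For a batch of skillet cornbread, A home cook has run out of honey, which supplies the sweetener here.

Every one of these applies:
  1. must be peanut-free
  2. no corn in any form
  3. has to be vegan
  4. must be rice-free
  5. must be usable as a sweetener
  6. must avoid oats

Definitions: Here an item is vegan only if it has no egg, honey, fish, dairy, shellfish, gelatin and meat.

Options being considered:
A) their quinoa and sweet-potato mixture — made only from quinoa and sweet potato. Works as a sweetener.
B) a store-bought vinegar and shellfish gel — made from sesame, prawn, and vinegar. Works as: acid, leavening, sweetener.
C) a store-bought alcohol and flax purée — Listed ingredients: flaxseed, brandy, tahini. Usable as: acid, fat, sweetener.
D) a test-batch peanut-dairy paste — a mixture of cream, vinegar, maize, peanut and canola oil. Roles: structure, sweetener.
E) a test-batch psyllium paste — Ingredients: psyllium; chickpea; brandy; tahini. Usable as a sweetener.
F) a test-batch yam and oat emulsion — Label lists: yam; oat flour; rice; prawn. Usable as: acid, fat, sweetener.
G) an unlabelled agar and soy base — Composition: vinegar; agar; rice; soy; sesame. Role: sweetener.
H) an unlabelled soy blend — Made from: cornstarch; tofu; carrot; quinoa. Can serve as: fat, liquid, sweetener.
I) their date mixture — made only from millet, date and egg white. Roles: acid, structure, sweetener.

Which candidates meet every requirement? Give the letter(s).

A: nothing on the exclusion list — valid
B: has prawn, so not vegan — out
C: nothing on the exclusion list — keep
D: has cream, so not vegan; has peanut, so not peanut-free (and 1 more) — out
E: works as a sweetener, no corn, vegan — OK
F: has prawn, so not vegan; has oat flour, so not oat-free (and 1 more) — reject
G: has rice, so not rice-free — out
H: has cornstarch, so not corn-free — no
I: has egg white, so not vegan — reject

A, C, E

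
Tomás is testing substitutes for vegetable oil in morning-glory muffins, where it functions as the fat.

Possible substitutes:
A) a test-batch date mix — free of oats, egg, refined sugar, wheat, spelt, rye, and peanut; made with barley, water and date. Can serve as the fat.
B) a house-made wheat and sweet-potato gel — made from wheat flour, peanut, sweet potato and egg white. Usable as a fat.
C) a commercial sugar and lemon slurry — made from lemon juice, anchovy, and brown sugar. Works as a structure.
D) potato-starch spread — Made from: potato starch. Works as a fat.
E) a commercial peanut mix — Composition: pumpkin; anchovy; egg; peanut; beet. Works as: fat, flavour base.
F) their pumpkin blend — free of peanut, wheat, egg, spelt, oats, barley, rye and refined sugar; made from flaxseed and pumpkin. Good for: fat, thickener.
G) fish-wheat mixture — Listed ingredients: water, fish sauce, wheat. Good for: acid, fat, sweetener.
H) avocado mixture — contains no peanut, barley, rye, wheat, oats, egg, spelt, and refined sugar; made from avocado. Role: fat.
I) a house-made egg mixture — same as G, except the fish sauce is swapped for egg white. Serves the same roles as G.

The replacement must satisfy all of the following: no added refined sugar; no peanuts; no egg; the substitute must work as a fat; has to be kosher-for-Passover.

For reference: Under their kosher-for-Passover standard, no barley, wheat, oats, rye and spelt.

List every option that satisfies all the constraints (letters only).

D, F, H

A: has barley, so not kosher-for-Passover — reject
B: has wheat flour, so not kosher-for-Passover; has egg white, so not egg-free (and 1 more) — no
C: not usable as a fat; has brown sugar, so not no-added-sugar — no
D: kosher-for-Passover, no peanut — valid
E: has egg, so not egg-free; has peanut, so not peanut-free — reject
F: kosher-for-Passover, no peanut — OK
G: has wheat, so not kosher-for-Passover — out
H: works as a fat, no egg, kosher-for-Passover — valid
I: has wheat, so not kosher-for-Passover; has egg white, so not egg-free — no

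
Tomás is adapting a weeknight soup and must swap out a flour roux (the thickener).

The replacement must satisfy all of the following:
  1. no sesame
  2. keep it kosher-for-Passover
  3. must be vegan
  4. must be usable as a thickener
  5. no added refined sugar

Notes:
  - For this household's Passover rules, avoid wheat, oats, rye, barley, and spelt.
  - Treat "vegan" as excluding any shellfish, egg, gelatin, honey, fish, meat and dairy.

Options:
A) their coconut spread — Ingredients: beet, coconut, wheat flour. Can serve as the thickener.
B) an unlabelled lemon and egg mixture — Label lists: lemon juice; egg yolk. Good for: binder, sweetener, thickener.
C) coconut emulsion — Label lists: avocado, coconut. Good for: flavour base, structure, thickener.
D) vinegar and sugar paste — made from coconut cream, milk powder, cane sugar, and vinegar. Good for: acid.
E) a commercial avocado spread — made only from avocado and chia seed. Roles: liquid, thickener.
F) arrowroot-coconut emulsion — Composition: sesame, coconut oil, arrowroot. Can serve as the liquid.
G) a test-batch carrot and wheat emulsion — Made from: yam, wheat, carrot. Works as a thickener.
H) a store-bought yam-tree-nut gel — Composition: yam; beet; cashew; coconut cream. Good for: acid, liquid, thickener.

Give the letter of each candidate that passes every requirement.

A: has wheat flour, so not kosher-for-Passover — out
B: has egg yolk, so not vegan — no
C: vegan, no sesame — keep
D: not usable as a thickener; has milk powder, so not vegan (and 1 more) — out
E: all constraints satisfied — OK
F: not usable as a thickener; has sesame, so not sesame-free — reject
G: has wheat, so not kosher-for-Passover — no
H: no sesame, no refined sugar — OK

C, E, H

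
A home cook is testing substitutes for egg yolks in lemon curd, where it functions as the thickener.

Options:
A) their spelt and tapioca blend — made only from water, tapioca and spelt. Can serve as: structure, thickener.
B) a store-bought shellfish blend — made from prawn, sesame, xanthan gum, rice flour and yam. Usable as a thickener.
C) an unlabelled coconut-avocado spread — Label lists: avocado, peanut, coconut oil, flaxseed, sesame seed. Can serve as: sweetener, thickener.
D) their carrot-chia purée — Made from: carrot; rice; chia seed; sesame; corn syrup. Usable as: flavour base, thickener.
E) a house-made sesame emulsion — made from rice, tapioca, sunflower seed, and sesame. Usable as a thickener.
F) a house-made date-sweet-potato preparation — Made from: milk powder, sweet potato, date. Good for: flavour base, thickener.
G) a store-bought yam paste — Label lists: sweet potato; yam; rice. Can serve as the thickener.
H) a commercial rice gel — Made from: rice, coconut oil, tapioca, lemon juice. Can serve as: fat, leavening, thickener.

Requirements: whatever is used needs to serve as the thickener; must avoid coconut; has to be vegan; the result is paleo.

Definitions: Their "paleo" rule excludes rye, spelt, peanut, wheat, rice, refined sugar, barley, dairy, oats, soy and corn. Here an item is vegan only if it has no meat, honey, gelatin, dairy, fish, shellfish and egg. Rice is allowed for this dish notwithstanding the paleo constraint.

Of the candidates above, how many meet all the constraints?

A: has spelt, so not paleo — reject
B: has prawn, so not vegan — no
C: has peanut, so not paleo; has coconut oil, so not coconut-free — reject
D: has corn syrup, so not paleo — out
E: rice is permitted under the paleo carve-out; nothing else excluded — valid
F: has milk powder, so not paleo; has milk powder, so not vegan — no
G: rice is permitted under the paleo carve-out; nothing else excluded — OK
H: has coconut oil, so not coconut-free — reject

2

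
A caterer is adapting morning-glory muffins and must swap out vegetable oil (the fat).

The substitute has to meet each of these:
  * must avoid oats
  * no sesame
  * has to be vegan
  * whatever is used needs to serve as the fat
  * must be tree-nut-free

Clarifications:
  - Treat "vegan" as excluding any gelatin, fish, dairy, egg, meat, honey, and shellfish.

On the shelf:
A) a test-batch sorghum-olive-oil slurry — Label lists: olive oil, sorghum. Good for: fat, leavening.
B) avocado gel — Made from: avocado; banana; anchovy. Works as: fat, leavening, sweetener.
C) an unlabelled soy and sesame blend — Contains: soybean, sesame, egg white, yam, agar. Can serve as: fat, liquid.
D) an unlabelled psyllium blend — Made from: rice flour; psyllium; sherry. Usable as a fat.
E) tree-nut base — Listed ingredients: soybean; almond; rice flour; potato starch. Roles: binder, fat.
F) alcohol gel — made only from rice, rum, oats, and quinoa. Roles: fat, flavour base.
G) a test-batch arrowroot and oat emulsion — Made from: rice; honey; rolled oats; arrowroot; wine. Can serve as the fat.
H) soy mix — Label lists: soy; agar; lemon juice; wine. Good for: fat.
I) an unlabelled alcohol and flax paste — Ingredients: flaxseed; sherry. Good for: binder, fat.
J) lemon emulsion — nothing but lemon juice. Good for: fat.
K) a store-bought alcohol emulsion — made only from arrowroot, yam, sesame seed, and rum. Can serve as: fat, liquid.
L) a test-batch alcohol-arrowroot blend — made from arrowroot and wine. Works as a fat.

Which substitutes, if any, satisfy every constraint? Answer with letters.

A: all constraints satisfied — OK
B: has anchovy, so not vegan — no
C: has egg white, so not vegan; has sesame, so not sesame-free — no
D: all constraints satisfied — keep
E: has almond, so not tree-nut-free — no
F: has oats, so not oat-free — no
G: has honey, so not vegan; has rolled oats, so not oat-free — no
H: vegan, no tree nuts — keep
I: no tree nuts, no sesame — keep
J: all constraints satisfied — OK
K: has sesame seed, so not sesame-free — out
L: only wine and arrowroot; none excluded — valid

A, D, H, I, J, L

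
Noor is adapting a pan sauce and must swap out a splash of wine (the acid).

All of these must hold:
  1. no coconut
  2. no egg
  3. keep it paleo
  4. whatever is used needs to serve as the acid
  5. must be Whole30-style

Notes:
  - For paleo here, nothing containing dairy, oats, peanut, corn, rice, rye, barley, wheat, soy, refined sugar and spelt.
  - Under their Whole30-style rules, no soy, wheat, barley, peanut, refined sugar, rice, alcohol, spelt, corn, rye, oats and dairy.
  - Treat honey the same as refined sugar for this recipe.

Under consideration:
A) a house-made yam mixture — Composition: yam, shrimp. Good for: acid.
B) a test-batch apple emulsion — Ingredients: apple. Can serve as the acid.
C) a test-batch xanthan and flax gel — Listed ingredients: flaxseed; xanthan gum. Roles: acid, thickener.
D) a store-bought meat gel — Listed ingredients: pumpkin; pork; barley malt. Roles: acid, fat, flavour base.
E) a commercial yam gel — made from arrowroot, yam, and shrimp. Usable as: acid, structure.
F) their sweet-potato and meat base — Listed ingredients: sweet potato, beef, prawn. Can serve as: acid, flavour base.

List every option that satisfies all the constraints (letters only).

A, B, C, E, F

A: every rule checks out — keep
B: only apple; none excluded — keep
C: works as an acid, no egg, Whole30-style — keep
D: has barley malt, so not paleo; has barley malt, so not Whole30-style — no
E: only shrimp, yam, and arrowroot; none excluded — keep
F: Whole30-style, no coconut — keep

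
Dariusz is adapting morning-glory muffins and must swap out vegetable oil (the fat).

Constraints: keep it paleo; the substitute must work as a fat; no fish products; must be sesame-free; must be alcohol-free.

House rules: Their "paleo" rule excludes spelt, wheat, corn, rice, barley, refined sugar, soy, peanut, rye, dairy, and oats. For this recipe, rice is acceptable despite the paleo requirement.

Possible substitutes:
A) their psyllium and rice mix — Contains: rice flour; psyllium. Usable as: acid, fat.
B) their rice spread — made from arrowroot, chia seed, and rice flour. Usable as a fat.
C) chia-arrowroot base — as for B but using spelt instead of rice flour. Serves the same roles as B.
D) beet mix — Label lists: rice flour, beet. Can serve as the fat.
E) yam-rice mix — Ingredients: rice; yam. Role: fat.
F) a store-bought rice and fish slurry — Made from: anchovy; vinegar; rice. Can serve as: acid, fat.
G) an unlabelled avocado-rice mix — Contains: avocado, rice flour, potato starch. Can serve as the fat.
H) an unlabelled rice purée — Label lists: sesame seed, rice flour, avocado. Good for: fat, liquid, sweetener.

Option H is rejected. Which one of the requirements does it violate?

sesame-free

usable as a fat: satisfied
paleo: satisfied
fish-free: satisfied
sesame-free: has sesame seed — fails
alcohol-free: satisfied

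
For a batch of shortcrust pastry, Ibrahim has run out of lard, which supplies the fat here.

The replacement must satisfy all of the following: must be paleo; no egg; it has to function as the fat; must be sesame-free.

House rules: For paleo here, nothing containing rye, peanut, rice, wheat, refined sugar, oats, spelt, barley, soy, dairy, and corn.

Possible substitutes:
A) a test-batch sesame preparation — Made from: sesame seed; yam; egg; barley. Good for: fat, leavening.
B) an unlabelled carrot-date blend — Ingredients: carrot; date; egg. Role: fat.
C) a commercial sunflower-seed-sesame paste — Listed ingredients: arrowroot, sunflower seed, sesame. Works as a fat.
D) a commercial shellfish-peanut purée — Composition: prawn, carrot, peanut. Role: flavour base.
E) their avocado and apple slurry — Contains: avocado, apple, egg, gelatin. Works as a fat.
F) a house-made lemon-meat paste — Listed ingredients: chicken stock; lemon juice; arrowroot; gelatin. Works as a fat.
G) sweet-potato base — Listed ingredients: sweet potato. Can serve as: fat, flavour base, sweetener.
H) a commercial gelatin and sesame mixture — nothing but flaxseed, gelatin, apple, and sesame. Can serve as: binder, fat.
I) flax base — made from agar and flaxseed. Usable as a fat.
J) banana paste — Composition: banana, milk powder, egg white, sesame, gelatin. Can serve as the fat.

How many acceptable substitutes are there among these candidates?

A: has barley, so not paleo; has egg, so not egg-free (and 1 more) — no
B: has egg, so not egg-free — reject
C: has sesame, so not sesame-free — reject
D: not usable as a fat; has peanut, so not paleo — out
E: has egg, so not egg-free — no
F: gelatin and chicken stock etc. — none of it excluded — keep
G: every rule checks out — valid
H: has sesame, so not sesame-free — no
I: only flaxseed and agar; none excluded — OK
J: has milk powder, so not paleo; has egg white, so not egg-free (and 1 more) — reject

3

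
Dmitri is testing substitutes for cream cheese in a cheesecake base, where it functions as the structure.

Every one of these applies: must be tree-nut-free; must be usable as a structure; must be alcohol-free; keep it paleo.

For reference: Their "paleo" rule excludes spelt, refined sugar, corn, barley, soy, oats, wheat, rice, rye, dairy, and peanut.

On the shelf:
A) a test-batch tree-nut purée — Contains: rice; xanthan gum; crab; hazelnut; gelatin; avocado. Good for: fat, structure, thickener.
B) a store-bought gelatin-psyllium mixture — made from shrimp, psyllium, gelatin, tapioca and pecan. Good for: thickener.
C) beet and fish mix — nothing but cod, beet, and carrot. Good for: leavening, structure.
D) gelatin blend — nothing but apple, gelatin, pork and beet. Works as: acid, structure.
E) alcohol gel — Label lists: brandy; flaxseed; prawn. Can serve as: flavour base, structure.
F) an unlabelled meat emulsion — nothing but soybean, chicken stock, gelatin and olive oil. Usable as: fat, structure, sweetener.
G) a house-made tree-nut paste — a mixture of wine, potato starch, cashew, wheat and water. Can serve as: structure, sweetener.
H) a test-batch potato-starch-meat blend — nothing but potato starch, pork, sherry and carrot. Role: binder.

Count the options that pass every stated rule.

A: has rice, so not paleo; has hazelnut, so not tree-nut-free — out
B: not usable as a structure; has pecan, so not tree-nut-free — reject
C: only cod, carrot, and beet; none excluded — keep
D: gelatin and pork etc. — none of it excluded — valid
E: has brandy, so not alcohol-free — reject
F: has soybean, so not paleo — no
G: has wheat, so not paleo; has cashew, so not tree-nut-free (and 1 more) — reject
H: not usable as a structure; has sherry, so not alcohol-free — reject

2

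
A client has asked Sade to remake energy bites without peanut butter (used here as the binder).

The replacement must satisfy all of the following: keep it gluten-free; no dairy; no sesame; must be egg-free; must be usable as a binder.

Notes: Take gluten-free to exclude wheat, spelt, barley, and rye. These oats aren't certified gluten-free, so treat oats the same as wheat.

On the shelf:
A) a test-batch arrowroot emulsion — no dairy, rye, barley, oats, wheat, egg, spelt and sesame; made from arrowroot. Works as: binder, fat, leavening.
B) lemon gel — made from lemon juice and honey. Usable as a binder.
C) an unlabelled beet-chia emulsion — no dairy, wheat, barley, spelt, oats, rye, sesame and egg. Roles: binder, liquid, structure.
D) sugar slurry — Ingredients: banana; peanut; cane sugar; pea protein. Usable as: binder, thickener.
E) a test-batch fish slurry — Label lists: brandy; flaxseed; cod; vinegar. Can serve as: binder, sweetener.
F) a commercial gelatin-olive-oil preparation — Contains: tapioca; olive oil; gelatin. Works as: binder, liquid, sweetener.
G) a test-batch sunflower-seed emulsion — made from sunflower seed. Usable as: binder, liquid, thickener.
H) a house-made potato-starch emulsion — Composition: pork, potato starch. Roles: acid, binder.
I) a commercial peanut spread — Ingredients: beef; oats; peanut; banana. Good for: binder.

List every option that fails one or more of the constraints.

A: no egg, gluten-free — valid
B: only honey and lemon juice; none excluded — valid
C: no dairy, no sesame — keep
D: peanut and cane sugar etc. — none of it excluded — OK
E: brandy and cod etc. — none of it excluded — valid
F: only gelatin, olive oil and tapioca; none excluded — keep
G: works as a binder, no egg, no dairy — keep
H: works as a binder, gluten-free, no dairy — keep
I: has oats, so not gluten-free — reject

I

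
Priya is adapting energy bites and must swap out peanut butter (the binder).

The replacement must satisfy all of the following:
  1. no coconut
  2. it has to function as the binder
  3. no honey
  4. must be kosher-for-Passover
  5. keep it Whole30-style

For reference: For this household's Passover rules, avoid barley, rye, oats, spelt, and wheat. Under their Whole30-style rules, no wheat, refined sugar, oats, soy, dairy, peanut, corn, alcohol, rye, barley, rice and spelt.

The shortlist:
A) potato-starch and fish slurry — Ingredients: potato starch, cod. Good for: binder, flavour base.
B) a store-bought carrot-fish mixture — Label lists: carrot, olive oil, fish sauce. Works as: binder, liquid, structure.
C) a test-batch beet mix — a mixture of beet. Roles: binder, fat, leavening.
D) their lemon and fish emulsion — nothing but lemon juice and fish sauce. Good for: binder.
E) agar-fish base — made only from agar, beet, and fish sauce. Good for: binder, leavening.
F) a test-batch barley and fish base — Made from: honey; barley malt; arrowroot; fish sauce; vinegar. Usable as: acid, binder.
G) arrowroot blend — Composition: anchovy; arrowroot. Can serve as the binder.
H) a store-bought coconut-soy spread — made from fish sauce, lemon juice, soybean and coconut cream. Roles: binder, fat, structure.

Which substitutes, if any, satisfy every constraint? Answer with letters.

A: all constraints satisfied — keep
B: all constraints satisfied — OK
C: Whole30-style, no coconut — valid
D: no coconut, no honey — valid
E: nothing on the exclusion list — keep
F: has barley malt, so not kosher-for-Passover; has barley malt, so not Whole30-style (and 1 more) — out
G: nothing on the exclusion list — keep
H: has soybean, so not Whole30-style; has coconut cream, so not coconut-free — reject

A, B, C, D, E, G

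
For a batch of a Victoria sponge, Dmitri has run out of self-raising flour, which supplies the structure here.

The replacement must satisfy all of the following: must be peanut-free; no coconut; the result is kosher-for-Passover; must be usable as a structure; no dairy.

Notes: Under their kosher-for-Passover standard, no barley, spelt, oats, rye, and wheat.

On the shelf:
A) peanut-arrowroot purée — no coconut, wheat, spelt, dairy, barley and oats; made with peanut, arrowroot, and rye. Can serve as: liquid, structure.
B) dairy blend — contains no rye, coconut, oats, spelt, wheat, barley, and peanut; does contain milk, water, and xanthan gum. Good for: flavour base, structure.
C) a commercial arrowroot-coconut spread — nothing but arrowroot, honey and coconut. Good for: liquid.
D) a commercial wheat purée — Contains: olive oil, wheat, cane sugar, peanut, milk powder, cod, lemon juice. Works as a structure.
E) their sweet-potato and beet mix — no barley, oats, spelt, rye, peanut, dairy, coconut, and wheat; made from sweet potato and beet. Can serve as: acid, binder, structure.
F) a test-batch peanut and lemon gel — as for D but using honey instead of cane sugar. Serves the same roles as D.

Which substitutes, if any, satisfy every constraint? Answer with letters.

A: has rye, so not kosher-for-Passover; has peanut, so not peanut-free — out
B: has milk, so not dairy-free — reject
C: not usable as a structure; has coconut, so not coconut-free — out
D: has wheat, so not kosher-for-Passover; has milk powder, so not dairy-free (and 1 more) — out
E: nothing on the exclusion list — OK
F: has wheat, so not kosher-for-Passover; has milk powder, so not dairy-free (and 1 more) — out

E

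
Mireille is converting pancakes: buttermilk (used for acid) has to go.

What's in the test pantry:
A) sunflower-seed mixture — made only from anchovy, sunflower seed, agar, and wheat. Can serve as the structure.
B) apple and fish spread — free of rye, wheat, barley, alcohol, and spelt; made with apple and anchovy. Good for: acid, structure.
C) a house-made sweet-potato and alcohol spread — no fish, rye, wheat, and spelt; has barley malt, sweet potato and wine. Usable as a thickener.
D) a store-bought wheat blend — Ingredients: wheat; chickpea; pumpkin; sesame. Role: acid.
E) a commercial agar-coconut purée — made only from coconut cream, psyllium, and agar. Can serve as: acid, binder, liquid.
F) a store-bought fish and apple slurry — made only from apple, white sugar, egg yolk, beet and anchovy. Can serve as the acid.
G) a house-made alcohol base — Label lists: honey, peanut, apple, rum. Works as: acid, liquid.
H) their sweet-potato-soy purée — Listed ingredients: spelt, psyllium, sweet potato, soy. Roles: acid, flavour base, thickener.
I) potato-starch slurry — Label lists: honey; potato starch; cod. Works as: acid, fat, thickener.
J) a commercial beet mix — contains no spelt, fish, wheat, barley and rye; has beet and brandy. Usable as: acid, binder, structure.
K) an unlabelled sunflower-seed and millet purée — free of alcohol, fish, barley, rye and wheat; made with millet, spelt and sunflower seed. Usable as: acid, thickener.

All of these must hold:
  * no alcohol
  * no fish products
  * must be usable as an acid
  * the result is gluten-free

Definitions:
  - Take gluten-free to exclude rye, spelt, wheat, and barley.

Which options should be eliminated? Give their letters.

A: not usable as an acid; has wheat, so not gluten-free (and 1 more) — no
B: has anchovy, so not fish-free — no
C: not usable as an acid; has barley malt, so not gluten-free (and 1 more) — reject
D: has wheat, so not gluten-free — out
E: only coconut cream, agar and psyllium; none excluded — valid
F: has anchovy, so not fish-free — no
G: has rum, so not alcohol-free — out
H: has spelt, so not gluten-free — out
I: has cod, so not fish-free — no
J: has brandy, so not alcohol-free — out
K: has spelt, so not gluten-free — reject

A, B, C, D, F, G, H, I, J, K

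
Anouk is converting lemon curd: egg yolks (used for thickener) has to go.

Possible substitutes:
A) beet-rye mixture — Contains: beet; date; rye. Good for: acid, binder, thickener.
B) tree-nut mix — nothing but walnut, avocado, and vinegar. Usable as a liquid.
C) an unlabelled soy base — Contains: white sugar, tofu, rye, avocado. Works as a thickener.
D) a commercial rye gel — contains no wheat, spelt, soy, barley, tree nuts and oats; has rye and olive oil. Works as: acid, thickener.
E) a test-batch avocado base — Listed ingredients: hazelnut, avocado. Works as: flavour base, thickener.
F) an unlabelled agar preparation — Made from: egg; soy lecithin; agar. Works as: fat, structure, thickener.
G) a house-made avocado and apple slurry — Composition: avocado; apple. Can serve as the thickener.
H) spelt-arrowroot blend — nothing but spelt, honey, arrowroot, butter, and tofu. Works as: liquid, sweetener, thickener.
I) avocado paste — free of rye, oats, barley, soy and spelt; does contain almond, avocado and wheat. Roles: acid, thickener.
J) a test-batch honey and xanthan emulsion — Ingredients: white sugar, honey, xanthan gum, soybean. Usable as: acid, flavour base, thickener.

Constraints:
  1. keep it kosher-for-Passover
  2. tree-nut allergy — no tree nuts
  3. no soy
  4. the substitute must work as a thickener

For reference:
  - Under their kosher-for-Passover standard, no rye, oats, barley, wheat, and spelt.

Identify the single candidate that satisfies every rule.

G

A: has rye, so not kosher-for-Passover — no
B: not usable as a thickener; has walnut, so not tree-nut-free — no
C: has rye, so not kosher-for-Passover; has tofu, so not soy-free — out
D: has rye, so not kosher-for-Passover — no
E: has hazelnut, so not tree-nut-free — no
F: has soy lecithin, so not soy-free — reject
G: only avocado and apple; none excluded — OK
H: has spelt, so not kosher-for-Passover; has tofu, so not soy-free — out
I: has wheat, so not kosher-for-Passover; has almond, so not tree-nut-free — reject
J: has soybean, so not soy-free — out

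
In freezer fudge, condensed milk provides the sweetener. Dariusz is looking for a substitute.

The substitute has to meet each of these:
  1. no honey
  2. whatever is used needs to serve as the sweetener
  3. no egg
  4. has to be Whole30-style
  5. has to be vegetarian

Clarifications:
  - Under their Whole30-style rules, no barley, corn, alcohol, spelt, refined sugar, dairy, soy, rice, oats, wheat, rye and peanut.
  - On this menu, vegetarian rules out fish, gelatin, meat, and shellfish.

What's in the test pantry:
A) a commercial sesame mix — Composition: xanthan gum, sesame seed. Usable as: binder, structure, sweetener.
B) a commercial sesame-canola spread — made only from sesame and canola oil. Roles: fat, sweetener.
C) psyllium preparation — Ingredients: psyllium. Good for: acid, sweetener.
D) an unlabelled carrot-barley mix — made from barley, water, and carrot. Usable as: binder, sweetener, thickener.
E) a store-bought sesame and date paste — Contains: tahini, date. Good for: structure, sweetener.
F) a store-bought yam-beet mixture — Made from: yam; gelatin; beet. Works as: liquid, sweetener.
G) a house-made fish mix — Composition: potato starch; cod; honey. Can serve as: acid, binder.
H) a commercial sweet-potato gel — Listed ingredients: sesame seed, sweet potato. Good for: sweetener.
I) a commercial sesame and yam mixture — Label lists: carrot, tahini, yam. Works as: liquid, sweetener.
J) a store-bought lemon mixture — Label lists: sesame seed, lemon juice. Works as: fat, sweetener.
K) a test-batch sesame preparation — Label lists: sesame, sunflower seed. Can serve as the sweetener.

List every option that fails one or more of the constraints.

A: every rule checks out — keep
B: nothing on the exclusion list — OK
C: only psyllium; none excluded — keep
D: has barley, so not Whole30-style — reject
E: no egg, Whole30-style — valid
F: has gelatin, so not vegetarian — reject
G: not usable as a sweetener; has cod, so not vegetarian (and 1 more) — no
H: all constraints satisfied — keep
I: only tahini, yam and carrot; none excluded — keep
J: only sesame seed and lemon juice; none excluded — valid
K: vegetarian, no egg — OK

D, F, G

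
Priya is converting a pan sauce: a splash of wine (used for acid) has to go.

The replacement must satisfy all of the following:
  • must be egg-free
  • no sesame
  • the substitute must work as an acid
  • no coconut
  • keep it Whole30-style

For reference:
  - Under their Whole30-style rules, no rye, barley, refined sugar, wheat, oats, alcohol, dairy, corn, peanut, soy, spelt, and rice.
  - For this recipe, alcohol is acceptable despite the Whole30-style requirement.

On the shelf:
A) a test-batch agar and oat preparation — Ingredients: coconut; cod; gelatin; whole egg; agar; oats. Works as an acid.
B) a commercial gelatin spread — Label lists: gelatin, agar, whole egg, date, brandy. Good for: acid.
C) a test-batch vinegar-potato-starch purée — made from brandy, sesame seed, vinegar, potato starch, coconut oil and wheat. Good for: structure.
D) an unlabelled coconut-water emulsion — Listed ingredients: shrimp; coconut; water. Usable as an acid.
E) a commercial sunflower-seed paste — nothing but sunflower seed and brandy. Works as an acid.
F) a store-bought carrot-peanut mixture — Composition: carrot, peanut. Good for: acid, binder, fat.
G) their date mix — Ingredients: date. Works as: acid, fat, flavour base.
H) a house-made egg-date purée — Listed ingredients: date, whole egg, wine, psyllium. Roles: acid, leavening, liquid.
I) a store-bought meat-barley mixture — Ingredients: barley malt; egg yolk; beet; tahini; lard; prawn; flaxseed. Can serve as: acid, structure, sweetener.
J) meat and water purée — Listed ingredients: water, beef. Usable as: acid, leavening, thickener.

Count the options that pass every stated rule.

3

A: has oats, so not Whole30-style; has whole egg, so not egg-free (and 1 more) — reject
B: has whole egg, so not egg-free — reject
C: not usable as an acid; has wheat, so not Whole30-style (and 2 more) — reject
D: has coconut, so not coconut-free — reject
E: alcohol is permitted under the Whole30-style carve-out; nothing else excluded — valid
F: has peanut, so not Whole30-style — out
G: all constraints satisfied — OK
H: has whole egg, so not egg-free — no
I: has barley malt, so not Whole30-style; has egg yolk, so not egg-free (and 1 more) — out
J: nothing on the exclusion list — valid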